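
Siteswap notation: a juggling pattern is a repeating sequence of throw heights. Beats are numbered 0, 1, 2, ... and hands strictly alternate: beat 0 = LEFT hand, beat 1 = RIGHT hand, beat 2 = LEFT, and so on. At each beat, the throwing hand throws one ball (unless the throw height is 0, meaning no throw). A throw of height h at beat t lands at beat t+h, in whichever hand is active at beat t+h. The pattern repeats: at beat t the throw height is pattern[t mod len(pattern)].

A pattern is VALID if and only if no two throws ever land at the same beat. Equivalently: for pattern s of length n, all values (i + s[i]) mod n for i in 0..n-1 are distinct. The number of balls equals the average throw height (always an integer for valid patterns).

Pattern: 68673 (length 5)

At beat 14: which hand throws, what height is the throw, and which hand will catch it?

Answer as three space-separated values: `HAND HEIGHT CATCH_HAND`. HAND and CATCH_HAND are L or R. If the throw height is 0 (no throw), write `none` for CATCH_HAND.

Answer: L 3 R

Derivation:
Beat 14: 14 mod 2 = 0, so hand = L
Throw height = pattern[14 mod 5] = pattern[4] = 3
Lands at beat 14+3=17, 17 mod 2 = 1, so catch hand = R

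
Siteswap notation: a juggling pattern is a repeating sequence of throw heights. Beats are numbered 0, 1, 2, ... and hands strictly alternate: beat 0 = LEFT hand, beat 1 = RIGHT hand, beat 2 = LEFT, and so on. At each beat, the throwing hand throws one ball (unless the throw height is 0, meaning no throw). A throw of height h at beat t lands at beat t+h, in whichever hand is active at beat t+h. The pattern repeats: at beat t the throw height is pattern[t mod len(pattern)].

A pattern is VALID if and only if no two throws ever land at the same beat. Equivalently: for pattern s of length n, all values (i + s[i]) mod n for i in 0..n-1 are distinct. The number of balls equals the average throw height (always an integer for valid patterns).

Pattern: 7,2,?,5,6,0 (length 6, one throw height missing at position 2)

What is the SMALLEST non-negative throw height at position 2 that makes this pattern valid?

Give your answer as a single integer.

Answer: 4

Derivation:
i=0: (0 + 7) mod 6 = 1
i=1: (1 + 2) mod 6 = 3
i=2: s[i]=? (unknown)
i=3: (3 + 5) mod 6 = 2
i=4: (4 + 6) mod 6 = 4
i=5: (5 + 0) mod 6 = 5
Known residues: [1, 2, 3, 4, 5]; need a permutation of 0..5, so missing residue r = 0
Need (2 + s) mod 6 = 0; smallest s = (0 - 2) mod 6 = 4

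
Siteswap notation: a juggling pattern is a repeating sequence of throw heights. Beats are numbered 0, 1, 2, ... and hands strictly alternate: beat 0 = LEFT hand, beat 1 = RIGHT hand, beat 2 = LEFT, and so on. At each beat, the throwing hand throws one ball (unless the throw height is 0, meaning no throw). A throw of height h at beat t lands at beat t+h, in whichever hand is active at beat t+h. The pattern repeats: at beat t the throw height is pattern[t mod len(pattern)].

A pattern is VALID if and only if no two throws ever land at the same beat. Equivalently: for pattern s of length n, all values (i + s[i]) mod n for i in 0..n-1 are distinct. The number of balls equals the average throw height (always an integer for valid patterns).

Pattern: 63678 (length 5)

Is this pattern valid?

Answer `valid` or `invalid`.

Answer: valid

Derivation:
i=0: (i + s[i]) mod n = (0 + 6) mod 5 = 1
i=1: (i + s[i]) mod n = (1 + 3) mod 5 = 4
i=2: (i + s[i]) mod n = (2 + 6) mod 5 = 3
i=3: (i + s[i]) mod n = (3 + 7) mod 5 = 0
i=4: (i + s[i]) mod n = (4 + 8) mod 5 = 2
Residues: [1, 4, 3, 0, 2], distinct: True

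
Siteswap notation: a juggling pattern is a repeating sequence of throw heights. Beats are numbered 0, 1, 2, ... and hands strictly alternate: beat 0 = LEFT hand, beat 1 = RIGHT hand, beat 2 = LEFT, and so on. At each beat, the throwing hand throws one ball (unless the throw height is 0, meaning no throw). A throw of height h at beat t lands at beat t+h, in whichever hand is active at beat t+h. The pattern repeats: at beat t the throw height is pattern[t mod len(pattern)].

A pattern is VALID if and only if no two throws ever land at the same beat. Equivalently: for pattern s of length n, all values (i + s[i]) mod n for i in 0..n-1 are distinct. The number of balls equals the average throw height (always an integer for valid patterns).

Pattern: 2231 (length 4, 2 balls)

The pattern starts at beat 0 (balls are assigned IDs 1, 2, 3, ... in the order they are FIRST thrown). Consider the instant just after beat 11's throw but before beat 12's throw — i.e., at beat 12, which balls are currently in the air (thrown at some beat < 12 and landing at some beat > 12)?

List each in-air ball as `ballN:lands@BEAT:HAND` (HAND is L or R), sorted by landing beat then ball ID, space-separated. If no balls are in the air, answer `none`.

Beat 0 (L): throw ball1 h=2 -> lands@2:L; in-air after throw: [b1@2:L]
Beat 1 (R): throw ball2 h=2 -> lands@3:R; in-air after throw: [b1@2:L b2@3:R]
Beat 2 (L): throw ball1 h=3 -> lands@5:R; in-air after throw: [b2@3:R b1@5:R]
Beat 3 (R): throw ball2 h=1 -> lands@4:L; in-air after throw: [b2@4:L b1@5:R]
Beat 4 (L): throw ball2 h=2 -> lands@6:L; in-air after throw: [b1@5:R b2@6:L]
Beat 5 (R): throw ball1 h=2 -> lands@7:R; in-air after throw: [b2@6:L b1@7:R]
Beat 6 (L): throw ball2 h=3 -> lands@9:R; in-air after throw: [b1@7:R b2@9:R]
Beat 7 (R): throw ball1 h=1 -> lands@8:L; in-air after throw: [b1@8:L b2@9:R]
Beat 8 (L): throw ball1 h=2 -> lands@10:L; in-air after throw: [b2@9:R b1@10:L]
Beat 9 (R): throw ball2 h=2 -> lands@11:R; in-air after throw: [b1@10:L b2@11:R]
Beat 10 (L): throw ball1 h=3 -> lands@13:R; in-air after throw: [b2@11:R b1@13:R]
Beat 11 (R): throw ball2 h=1 -> lands@12:L; in-air after throw: [b2@12:L b1@13:R]
Beat 12 (L): throw ball2 h=2 -> lands@14:L; in-air after throw: [b1@13:R b2@14:L]

Answer: ball1:lands@13:R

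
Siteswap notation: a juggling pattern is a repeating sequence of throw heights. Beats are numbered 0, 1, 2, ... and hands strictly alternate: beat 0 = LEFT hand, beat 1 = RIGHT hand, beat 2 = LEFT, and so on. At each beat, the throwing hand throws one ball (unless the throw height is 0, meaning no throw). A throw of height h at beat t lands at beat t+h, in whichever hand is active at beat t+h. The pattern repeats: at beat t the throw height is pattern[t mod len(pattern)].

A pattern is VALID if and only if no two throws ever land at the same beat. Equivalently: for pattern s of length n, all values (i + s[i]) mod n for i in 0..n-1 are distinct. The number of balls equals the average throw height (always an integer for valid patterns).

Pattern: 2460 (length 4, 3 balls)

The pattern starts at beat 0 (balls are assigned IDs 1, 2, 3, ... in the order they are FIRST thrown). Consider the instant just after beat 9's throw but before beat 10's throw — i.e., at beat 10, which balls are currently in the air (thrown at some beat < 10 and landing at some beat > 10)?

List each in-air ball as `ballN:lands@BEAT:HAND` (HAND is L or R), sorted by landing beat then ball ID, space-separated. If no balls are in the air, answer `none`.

Answer: ball3:lands@12:L ball2:lands@13:R

Derivation:
Beat 0 (L): throw ball1 h=2 -> lands@2:L; in-air after throw: [b1@2:L]
Beat 1 (R): throw ball2 h=4 -> lands@5:R; in-air after throw: [b1@2:L b2@5:R]
Beat 2 (L): throw ball1 h=6 -> lands@8:L; in-air after throw: [b2@5:R b1@8:L]
Beat 4 (L): throw ball3 h=2 -> lands@6:L; in-air after throw: [b2@5:R b3@6:L b1@8:L]
Beat 5 (R): throw ball2 h=4 -> lands@9:R; in-air after throw: [b3@6:L b1@8:L b2@9:R]
Beat 6 (L): throw ball3 h=6 -> lands@12:L; in-air after throw: [b1@8:L b2@9:R b3@12:L]
Beat 8 (L): throw ball1 h=2 -> lands@10:L; in-air after throw: [b2@9:R b1@10:L b3@12:L]
Beat 9 (R): throw ball2 h=4 -> lands@13:R; in-air after throw: [b1@10:L b3@12:L b2@13:R]
Beat 10 (L): throw ball1 h=6 -> lands@16:L; in-air after throw: [b3@12:L b2@13:R b1@16:L]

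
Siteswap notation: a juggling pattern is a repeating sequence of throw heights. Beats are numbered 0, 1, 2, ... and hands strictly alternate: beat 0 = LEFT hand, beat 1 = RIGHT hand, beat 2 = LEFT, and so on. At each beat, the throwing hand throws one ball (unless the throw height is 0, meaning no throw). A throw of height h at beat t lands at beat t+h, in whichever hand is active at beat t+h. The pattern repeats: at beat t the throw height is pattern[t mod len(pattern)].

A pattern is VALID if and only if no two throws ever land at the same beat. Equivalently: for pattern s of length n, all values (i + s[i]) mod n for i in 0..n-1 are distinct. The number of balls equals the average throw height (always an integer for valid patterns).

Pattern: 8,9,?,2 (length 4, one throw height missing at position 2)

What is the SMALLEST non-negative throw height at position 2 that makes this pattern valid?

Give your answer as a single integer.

Answer: 1

Derivation:
i=0: (0 + 8) mod 4 = 0
i=1: (1 + 9) mod 4 = 2
i=2: s[i]=? (unknown)
i=3: (3 + 2) mod 4 = 1
Known residues: [0, 1, 2]; need a permutation of 0..3, so missing residue r = 3
Need (2 + s) mod 4 = 3; smallest s = (3 - 2) mod 4 = 1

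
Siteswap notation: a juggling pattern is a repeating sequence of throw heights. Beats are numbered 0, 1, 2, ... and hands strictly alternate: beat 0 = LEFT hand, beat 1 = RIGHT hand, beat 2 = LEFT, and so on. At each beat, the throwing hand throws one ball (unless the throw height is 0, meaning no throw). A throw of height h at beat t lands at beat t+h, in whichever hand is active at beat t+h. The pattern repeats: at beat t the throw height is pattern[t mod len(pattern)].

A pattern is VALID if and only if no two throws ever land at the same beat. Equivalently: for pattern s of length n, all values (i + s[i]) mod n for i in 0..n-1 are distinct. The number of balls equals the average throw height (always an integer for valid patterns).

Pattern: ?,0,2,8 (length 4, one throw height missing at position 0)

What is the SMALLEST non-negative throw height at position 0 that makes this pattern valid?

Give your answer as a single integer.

Answer: 2

Derivation:
i=0: s[i]=? (unknown)
i=1: (1 + 0) mod 4 = 1
i=2: (2 + 2) mod 4 = 0
i=3: (3 + 8) mod 4 = 3
Known residues: [0, 1, 3]; need a permutation of 0..3, so missing residue r = 2
Need (0 + s) mod 4 = 2; smallest s = (2 - 0) mod 4 = 2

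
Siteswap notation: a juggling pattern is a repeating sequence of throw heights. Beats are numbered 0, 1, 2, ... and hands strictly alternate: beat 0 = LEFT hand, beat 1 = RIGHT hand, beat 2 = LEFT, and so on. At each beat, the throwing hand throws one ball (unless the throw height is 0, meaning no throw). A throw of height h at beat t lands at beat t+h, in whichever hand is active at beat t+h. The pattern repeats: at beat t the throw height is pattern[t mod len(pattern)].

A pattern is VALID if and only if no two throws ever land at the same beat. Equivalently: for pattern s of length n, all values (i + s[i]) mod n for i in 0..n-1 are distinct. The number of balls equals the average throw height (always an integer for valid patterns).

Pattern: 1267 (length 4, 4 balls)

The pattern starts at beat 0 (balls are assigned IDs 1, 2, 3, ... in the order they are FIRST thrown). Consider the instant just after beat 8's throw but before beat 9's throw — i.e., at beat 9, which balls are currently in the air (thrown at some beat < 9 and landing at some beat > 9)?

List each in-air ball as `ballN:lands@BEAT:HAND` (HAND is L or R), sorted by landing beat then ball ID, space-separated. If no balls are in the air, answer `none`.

Answer: ball1:lands@10:L ball4:lands@12:L ball3:lands@14:L

Derivation:
Beat 0 (L): throw ball1 h=1 -> lands@1:R; in-air after throw: [b1@1:R]
Beat 1 (R): throw ball1 h=2 -> lands@3:R; in-air after throw: [b1@3:R]
Beat 2 (L): throw ball2 h=6 -> lands@8:L; in-air after throw: [b1@3:R b2@8:L]
Beat 3 (R): throw ball1 h=7 -> lands@10:L; in-air after throw: [b2@8:L b1@10:L]
Beat 4 (L): throw ball3 h=1 -> lands@5:R; in-air after throw: [b3@5:R b2@8:L b1@10:L]
Beat 5 (R): throw ball3 h=2 -> lands@7:R; in-air after throw: [b3@7:R b2@8:L b1@10:L]
Beat 6 (L): throw ball4 h=6 -> lands@12:L; in-air after throw: [b3@7:R b2@8:L b1@10:L b4@12:L]
Beat 7 (R): throw ball3 h=7 -> lands@14:L; in-air after throw: [b2@8:L b1@10:L b4@12:L b3@14:L]
Beat 8 (L): throw ball2 h=1 -> lands@9:R; in-air after throw: [b2@9:R b1@10:L b4@12:L b3@14:L]
Beat 9 (R): throw ball2 h=2 -> lands@11:R; in-air after throw: [b1@10:L b2@11:R b4@12:L b3@14:L]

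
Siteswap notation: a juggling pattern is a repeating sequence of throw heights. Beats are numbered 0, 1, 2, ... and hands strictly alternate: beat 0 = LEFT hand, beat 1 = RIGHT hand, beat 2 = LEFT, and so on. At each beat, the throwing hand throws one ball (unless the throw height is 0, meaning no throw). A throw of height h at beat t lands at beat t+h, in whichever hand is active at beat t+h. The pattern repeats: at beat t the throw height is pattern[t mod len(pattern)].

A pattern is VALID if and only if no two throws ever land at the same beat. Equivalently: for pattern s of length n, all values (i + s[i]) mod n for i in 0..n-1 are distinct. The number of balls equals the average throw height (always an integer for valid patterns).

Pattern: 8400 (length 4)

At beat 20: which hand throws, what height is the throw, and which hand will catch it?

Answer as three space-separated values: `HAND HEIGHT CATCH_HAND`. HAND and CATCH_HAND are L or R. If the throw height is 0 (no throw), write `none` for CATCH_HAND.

Answer: L 8 L

Derivation:
Beat 20: 20 mod 2 = 0, so hand = L
Throw height = pattern[20 mod 4] = pattern[0] = 8
Lands at beat 20+8=28, 28 mod 2 = 0, so catch hand = L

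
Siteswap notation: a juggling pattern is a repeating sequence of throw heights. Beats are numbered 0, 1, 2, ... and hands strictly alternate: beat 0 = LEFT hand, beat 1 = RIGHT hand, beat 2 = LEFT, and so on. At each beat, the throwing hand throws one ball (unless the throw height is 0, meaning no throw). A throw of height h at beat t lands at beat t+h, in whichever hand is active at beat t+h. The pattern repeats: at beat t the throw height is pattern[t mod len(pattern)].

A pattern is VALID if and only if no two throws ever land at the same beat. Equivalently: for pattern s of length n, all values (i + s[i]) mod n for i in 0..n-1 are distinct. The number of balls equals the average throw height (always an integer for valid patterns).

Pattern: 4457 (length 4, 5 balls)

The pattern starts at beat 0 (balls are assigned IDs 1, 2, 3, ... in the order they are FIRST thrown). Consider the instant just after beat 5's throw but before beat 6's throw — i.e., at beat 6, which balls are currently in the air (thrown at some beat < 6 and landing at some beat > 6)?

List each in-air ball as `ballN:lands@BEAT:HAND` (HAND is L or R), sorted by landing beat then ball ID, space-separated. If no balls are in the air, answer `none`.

Beat 0 (L): throw ball1 h=4 -> lands@4:L; in-air after throw: [b1@4:L]
Beat 1 (R): throw ball2 h=4 -> lands@5:R; in-air after throw: [b1@4:L b2@5:R]
Beat 2 (L): throw ball3 h=5 -> lands@7:R; in-air after throw: [b1@4:L b2@5:R b3@7:R]
Beat 3 (R): throw ball4 h=7 -> lands@10:L; in-air after throw: [b1@4:L b2@5:R b3@7:R b4@10:L]
Beat 4 (L): throw ball1 h=4 -> lands@8:L; in-air after throw: [b2@5:R b3@7:R b1@8:L b4@10:L]
Beat 5 (R): throw ball2 h=4 -> lands@9:R; in-air after throw: [b3@7:R b1@8:L b2@9:R b4@10:L]
Beat 6 (L): throw ball5 h=5 -> lands@11:R; in-air after throw: [b3@7:R b1@8:L b2@9:R b4@10:L b5@11:R]

Answer: ball3:lands@7:R ball1:lands@8:L ball2:lands@9:R ball4:lands@10:L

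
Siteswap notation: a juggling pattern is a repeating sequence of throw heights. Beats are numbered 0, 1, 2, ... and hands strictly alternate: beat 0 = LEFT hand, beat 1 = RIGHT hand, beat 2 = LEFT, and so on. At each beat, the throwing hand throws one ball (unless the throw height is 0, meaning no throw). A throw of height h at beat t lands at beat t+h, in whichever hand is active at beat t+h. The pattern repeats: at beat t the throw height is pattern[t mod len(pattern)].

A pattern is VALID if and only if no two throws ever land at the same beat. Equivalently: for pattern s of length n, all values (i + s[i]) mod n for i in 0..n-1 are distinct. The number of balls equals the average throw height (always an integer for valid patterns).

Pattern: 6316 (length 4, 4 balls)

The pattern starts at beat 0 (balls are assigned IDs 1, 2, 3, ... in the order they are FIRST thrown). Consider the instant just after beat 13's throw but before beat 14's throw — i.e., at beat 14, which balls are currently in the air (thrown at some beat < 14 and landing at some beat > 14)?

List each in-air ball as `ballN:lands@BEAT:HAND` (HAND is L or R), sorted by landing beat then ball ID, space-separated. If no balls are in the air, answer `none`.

Beat 0 (L): throw ball1 h=6 -> lands@6:L; in-air after throw: [b1@6:L]
Beat 1 (R): throw ball2 h=3 -> lands@4:L; in-air after throw: [b2@4:L b1@6:L]
Beat 2 (L): throw ball3 h=1 -> lands@3:R; in-air after throw: [b3@3:R b2@4:L b1@6:L]
Beat 3 (R): throw ball3 h=6 -> lands@9:R; in-air after throw: [b2@4:L b1@6:L b3@9:R]
Beat 4 (L): throw ball2 h=6 -> lands@10:L; in-air after throw: [b1@6:L b3@9:R b2@10:L]
Beat 5 (R): throw ball4 h=3 -> lands@8:L; in-air after throw: [b1@6:L b4@8:L b3@9:R b2@10:L]
Beat 6 (L): throw ball1 h=1 -> lands@7:R; in-air after throw: [b1@7:R b4@8:L b3@9:R b2@10:L]
Beat 7 (R): throw ball1 h=6 -> lands@13:R; in-air after throw: [b4@8:L b3@9:R b2@10:L b1@13:R]
Beat 8 (L): throw ball4 h=6 -> lands@14:L; in-air after throw: [b3@9:R b2@10:L b1@13:R b4@14:L]
Beat 9 (R): throw ball3 h=3 -> lands@12:L; in-air after throw: [b2@10:L b3@12:L b1@13:R b4@14:L]
Beat 10 (L): throw ball2 h=1 -> lands@11:R; in-air after throw: [b2@11:R b3@12:L b1@13:R b4@14:L]
Beat 11 (R): throw ball2 h=6 -> lands@17:R; in-air after throw: [b3@12:L b1@13:R b4@14:L b2@17:R]
Beat 12 (L): throw ball3 h=6 -> lands@18:L; in-air after throw: [b1@13:R b4@14:L b2@17:R b3@18:L]
Beat 13 (R): throw ball1 h=3 -> lands@16:L; in-air after throw: [b4@14:L b1@16:L b2@17:R b3@18:L]
Beat 14 (L): throw ball4 h=1 -> lands@15:R; in-air after throw: [b4@15:R b1@16:L b2@17:R b3@18:L]

Answer: ball1:lands@16:L ball2:lands@17:R ball3:lands@18:L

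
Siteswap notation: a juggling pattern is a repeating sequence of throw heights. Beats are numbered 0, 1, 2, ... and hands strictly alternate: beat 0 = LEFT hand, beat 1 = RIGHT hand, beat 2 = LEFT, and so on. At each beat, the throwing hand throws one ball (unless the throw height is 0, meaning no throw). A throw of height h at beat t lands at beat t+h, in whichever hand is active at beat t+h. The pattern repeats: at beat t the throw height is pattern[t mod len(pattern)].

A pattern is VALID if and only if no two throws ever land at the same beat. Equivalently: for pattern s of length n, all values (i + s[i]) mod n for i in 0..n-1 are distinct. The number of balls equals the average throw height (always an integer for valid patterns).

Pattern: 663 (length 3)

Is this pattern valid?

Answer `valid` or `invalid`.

Answer: valid

Derivation:
i=0: (i + s[i]) mod n = (0 + 6) mod 3 = 0
i=1: (i + s[i]) mod n = (1 + 6) mod 3 = 1
i=2: (i + s[i]) mod n = (2 + 3) mod 3 = 2
Residues: [0, 1, 2], distinct: True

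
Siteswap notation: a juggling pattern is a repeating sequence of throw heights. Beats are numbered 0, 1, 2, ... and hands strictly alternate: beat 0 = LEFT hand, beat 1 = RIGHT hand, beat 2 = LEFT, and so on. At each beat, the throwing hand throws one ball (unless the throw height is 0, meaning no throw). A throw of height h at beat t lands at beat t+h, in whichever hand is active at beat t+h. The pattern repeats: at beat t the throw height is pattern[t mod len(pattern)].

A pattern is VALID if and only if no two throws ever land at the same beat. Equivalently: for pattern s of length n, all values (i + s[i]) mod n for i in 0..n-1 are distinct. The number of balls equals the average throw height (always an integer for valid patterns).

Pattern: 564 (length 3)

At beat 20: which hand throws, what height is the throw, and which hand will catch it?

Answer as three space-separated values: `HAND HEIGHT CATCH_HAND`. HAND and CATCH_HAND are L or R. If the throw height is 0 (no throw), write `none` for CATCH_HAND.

Beat 20: 20 mod 2 = 0, so hand = L
Throw height = pattern[20 mod 3] = pattern[2] = 4
Lands at beat 20+4=24, 24 mod 2 = 0, so catch hand = L

Answer: L 4 L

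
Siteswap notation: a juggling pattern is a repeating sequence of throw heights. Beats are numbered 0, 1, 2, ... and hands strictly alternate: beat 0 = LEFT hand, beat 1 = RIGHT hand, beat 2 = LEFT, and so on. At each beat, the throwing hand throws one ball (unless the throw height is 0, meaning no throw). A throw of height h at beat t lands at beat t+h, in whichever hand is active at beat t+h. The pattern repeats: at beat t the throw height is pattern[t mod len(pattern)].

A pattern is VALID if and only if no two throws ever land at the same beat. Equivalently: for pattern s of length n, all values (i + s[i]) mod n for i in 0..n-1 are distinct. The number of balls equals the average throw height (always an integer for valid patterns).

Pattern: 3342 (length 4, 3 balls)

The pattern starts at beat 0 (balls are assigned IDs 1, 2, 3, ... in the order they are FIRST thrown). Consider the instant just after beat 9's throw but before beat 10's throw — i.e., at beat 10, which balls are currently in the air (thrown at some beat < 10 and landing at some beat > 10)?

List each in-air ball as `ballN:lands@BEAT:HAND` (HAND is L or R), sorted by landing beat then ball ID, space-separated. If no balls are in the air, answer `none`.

Beat 0 (L): throw ball1 h=3 -> lands@3:R; in-air after throw: [b1@3:R]
Beat 1 (R): throw ball2 h=3 -> lands@4:L; in-air after throw: [b1@3:R b2@4:L]
Beat 2 (L): throw ball3 h=4 -> lands@6:L; in-air after throw: [b1@3:R b2@4:L b3@6:L]
Beat 3 (R): throw ball1 h=2 -> lands@5:R; in-air after throw: [b2@4:L b1@5:R b3@6:L]
Beat 4 (L): throw ball2 h=3 -> lands@7:R; in-air after throw: [b1@5:R b3@6:L b2@7:R]
Beat 5 (R): throw ball1 h=3 -> lands@8:L; in-air after throw: [b3@6:L b2@7:R b1@8:L]
Beat 6 (L): throw ball3 h=4 -> lands@10:L; in-air after throw: [b2@7:R b1@8:L b3@10:L]
Beat 7 (R): throw ball2 h=2 -> lands@9:R; in-air after throw: [b1@8:L b2@9:R b3@10:L]
Beat 8 (L): throw ball1 h=3 -> lands@11:R; in-air after throw: [b2@9:R b3@10:L b1@11:R]
Beat 9 (R): throw ball2 h=3 -> lands@12:L; in-air after throw: [b3@10:L b1@11:R b2@12:L]
Beat 10 (L): throw ball3 h=4 -> lands@14:L; in-air after throw: [b1@11:R b2@12:L b3@14:L]

Answer: ball1:lands@11:R ball2:lands@12:L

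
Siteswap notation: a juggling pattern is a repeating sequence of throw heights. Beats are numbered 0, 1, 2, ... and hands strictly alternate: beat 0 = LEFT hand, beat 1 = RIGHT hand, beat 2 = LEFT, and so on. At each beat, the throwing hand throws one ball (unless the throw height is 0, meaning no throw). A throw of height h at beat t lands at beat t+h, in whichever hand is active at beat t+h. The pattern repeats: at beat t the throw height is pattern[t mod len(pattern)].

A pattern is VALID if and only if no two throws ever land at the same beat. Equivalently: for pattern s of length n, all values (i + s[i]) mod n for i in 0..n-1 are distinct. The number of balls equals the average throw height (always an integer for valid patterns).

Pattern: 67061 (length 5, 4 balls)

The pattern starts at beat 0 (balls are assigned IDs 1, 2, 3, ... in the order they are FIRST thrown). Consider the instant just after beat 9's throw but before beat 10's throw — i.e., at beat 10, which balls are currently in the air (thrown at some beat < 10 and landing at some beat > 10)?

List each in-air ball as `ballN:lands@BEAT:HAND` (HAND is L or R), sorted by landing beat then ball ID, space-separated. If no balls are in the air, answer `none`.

Beat 0 (L): throw ball1 h=6 -> lands@6:L; in-air after throw: [b1@6:L]
Beat 1 (R): throw ball2 h=7 -> lands@8:L; in-air after throw: [b1@6:L b2@8:L]
Beat 3 (R): throw ball3 h=6 -> lands@9:R; in-air after throw: [b1@6:L b2@8:L b3@9:R]
Beat 4 (L): throw ball4 h=1 -> lands@5:R; in-air after throw: [b4@5:R b1@6:L b2@8:L b3@9:R]
Beat 5 (R): throw ball4 h=6 -> lands@11:R; in-air after throw: [b1@6:L b2@8:L b3@9:R b4@11:R]
Beat 6 (L): throw ball1 h=7 -> lands@13:R; in-air after throw: [b2@8:L b3@9:R b4@11:R b1@13:R]
Beat 8 (L): throw ball2 h=6 -> lands@14:L; in-air after throw: [b3@9:R b4@11:R b1@13:R b2@14:L]
Beat 9 (R): throw ball3 h=1 -> lands@10:L; in-air after throw: [b3@10:L b4@11:R b1@13:R b2@14:L]
Beat 10 (L): throw ball3 h=6 -> lands@16:L; in-air after throw: [b4@11:R b1@13:R b2@14:L b3@16:L]

Answer: ball4:lands@11:R ball1:lands@13:R ball2:lands@14:L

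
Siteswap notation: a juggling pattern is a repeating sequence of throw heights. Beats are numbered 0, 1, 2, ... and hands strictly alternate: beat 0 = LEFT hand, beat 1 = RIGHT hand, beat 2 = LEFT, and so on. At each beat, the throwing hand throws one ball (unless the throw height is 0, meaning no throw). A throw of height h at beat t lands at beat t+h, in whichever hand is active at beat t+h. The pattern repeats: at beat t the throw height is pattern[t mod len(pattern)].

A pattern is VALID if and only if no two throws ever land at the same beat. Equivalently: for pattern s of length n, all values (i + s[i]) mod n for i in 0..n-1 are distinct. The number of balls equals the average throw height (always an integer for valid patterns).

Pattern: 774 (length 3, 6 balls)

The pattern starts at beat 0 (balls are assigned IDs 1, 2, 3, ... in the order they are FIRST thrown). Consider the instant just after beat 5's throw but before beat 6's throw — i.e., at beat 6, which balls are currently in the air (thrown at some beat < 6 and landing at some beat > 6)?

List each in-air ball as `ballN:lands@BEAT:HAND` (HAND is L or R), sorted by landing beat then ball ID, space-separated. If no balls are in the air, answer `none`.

Answer: ball1:lands@7:R ball2:lands@8:L ball6:lands@9:R ball4:lands@10:L ball5:lands@11:R

Derivation:
Beat 0 (L): throw ball1 h=7 -> lands@7:R; in-air after throw: [b1@7:R]
Beat 1 (R): throw ball2 h=7 -> lands@8:L; in-air after throw: [b1@7:R b2@8:L]
Beat 2 (L): throw ball3 h=4 -> lands@6:L; in-air after throw: [b3@6:L b1@7:R b2@8:L]
Beat 3 (R): throw ball4 h=7 -> lands@10:L; in-air after throw: [b3@6:L b1@7:R b2@8:L b4@10:L]
Beat 4 (L): throw ball5 h=7 -> lands@11:R; in-air after throw: [b3@6:L b1@7:R b2@8:L b4@10:L b5@11:R]
Beat 5 (R): throw ball6 h=4 -> lands@9:R; in-air after throw: [b3@6:L b1@7:R b2@8:L b6@9:R b4@10:L b5@11:R]
Beat 6 (L): throw ball3 h=7 -> lands@13:R; in-air after throw: [b1@7:R b2@8:L b6@9:R b4@10:L b5@11:R b3@13:R]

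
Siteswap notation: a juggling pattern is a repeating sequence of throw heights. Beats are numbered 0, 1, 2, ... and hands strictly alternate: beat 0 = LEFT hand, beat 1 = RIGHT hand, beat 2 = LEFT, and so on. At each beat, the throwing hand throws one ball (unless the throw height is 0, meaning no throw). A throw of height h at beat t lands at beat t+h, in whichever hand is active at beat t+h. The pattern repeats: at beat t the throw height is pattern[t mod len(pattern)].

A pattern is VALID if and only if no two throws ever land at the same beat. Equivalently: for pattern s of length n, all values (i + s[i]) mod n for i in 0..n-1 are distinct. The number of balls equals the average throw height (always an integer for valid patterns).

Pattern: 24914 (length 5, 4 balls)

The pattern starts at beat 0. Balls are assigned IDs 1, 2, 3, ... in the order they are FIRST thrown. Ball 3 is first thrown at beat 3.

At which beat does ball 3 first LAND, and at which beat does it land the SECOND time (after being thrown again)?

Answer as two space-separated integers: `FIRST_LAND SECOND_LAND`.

Beat 0 (L): throw ball1 h=2 -> lands@2:L; in-air after throw: [b1@2:L]
Beat 1 (R): throw ball2 h=4 -> lands@5:R; in-air after throw: [b1@2:L b2@5:R]
Beat 2 (L): throw ball1 h=9 -> lands@11:R; in-air after throw: [b2@5:R b1@11:R]
Beat 3 (R): throw ball3 h=1 -> lands@4:L; in-air after throw: [b3@4:L b2@5:R b1@11:R]
Beat 4 (L): throw ball3 h=4 -> lands@8:L; in-air after throw: [b2@5:R b3@8:L b1@11:R]
Beat 5 (R): throw ball2 h=2 -> lands@7:R; in-air after throw: [b2@7:R b3@8:L b1@11:R]
Beat 6 (L): throw ball4 h=4 -> lands@10:L; in-air after throw: [b2@7:R b3@8:L b4@10:L b1@11:R]
Beat 7 (R): throw ball2 h=9 -> lands@16:L; in-air after throw: [b3@8:L b4@10:L b1@11:R b2@16:L]
Beat 8 (L): throw ball3 h=1 -> lands@9:R; in-air after throw: [b3@9:R b4@10:L b1@11:R b2@16:L]
Ball 3: thrown@3 h=1 -> first land @4; rethrown@4 h=4 -> second land @8

Answer: 4 8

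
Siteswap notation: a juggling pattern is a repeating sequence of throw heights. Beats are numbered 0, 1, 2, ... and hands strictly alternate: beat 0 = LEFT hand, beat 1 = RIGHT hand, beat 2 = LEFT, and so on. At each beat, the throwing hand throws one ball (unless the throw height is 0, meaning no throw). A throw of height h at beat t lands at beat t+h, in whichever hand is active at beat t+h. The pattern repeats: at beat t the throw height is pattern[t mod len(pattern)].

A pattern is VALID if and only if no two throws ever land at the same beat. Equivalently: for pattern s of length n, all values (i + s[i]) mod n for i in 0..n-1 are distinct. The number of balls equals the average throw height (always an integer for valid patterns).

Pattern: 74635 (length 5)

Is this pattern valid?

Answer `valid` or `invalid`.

i=0: (i + s[i]) mod n = (0 + 7) mod 5 = 2
i=1: (i + s[i]) mod n = (1 + 4) mod 5 = 0
i=2: (i + s[i]) mod n = (2 + 6) mod 5 = 3
i=3: (i + s[i]) mod n = (3 + 3) mod 5 = 1
i=4: (i + s[i]) mod n = (4 + 5) mod 5 = 4
Residues: [2, 0, 3, 1, 4], distinct: True

Answer: valid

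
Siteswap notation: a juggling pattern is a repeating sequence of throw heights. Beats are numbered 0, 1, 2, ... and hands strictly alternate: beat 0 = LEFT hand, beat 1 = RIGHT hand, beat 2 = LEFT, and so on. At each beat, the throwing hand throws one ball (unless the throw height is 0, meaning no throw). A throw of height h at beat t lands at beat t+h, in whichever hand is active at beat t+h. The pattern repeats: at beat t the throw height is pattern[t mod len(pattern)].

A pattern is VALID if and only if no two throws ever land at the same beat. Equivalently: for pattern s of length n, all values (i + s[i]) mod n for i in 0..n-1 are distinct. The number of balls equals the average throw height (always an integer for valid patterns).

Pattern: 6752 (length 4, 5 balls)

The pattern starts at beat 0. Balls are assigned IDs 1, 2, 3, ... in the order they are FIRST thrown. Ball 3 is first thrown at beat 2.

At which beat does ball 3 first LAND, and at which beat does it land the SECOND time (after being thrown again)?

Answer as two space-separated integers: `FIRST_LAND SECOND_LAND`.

Answer: 7 9

Derivation:
Beat 0 (L): throw ball1 h=6 -> lands@6:L; in-air after throw: [b1@6:L]
Beat 1 (R): throw ball2 h=7 -> lands@8:L; in-air after throw: [b1@6:L b2@8:L]
Beat 2 (L): throw ball3 h=5 -> lands@7:R; in-air after throw: [b1@6:L b3@7:R b2@8:L]
Beat 3 (R): throw ball4 h=2 -> lands@5:R; in-air after throw: [b4@5:R b1@6:L b3@7:R b2@8:L]
Beat 4 (L): throw ball5 h=6 -> lands@10:L; in-air after throw: [b4@5:R b1@6:L b3@7:R b2@8:L b5@10:L]
Beat 5 (R): throw ball4 h=7 -> lands@12:L; in-air after throw: [b1@6:L b3@7:R b2@8:L b5@10:L b4@12:L]
Beat 6 (L): throw ball1 h=5 -> lands@11:R; in-air after throw: [b3@7:R b2@8:L b5@10:L b1@11:R b4@12:L]
Beat 7 (R): throw ball3 h=2 -> lands@9:R; in-air after throw: [b2@8:L b3@9:R b5@10:L b1@11:R b4@12:L]
Beat 8 (L): throw ball2 h=6 -> lands@14:L; in-air after throw: [b3@9:R b5@10:L b1@11:R b4@12:L b2@14:L]
Beat 9 (R): throw ball3 h=7 -> lands@16:L; in-air after throw: [b5@10:L b1@11:R b4@12:L b2@14:L b3@16:L]
Ball 3: thrown@2 h=5 -> first land @7; rethrown@7 h=2 -> second land @9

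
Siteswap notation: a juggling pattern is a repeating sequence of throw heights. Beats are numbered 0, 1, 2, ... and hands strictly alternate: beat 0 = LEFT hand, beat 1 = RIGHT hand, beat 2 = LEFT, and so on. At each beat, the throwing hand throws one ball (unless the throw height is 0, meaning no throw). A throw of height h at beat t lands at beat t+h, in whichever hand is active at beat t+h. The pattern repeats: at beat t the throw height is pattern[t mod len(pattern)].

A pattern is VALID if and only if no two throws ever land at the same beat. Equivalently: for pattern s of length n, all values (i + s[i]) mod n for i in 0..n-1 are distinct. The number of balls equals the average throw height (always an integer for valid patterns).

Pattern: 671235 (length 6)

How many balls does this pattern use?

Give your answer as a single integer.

Answer: 4

Derivation:
Pattern = [6, 7, 1, 2, 3, 5], length n = 6
  position 0: throw height = 6, running sum = 6
  position 1: throw height = 7, running sum = 13
  position 2: throw height = 1, running sum = 14
  position 3: throw height = 2, running sum = 16
  position 4: throw height = 3, running sum = 19
  position 5: throw height = 5, running sum = 24
Total sum = 24; balls = sum / n = 24 / 6 = 4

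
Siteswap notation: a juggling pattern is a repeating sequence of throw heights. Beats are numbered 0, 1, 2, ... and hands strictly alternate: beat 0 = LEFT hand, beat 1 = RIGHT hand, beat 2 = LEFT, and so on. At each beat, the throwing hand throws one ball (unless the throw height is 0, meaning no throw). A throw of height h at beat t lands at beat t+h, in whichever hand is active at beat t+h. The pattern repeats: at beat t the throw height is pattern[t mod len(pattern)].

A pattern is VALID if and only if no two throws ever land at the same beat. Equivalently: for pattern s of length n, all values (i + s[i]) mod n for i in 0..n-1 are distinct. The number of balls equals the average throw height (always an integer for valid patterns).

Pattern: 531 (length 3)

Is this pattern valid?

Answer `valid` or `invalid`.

i=0: (i + s[i]) mod n = (0 + 5) mod 3 = 2
i=1: (i + s[i]) mod n = (1 + 3) mod 3 = 1
i=2: (i + s[i]) mod n = (2 + 1) mod 3 = 0
Residues: [2, 1, 0], distinct: True

Answer: valid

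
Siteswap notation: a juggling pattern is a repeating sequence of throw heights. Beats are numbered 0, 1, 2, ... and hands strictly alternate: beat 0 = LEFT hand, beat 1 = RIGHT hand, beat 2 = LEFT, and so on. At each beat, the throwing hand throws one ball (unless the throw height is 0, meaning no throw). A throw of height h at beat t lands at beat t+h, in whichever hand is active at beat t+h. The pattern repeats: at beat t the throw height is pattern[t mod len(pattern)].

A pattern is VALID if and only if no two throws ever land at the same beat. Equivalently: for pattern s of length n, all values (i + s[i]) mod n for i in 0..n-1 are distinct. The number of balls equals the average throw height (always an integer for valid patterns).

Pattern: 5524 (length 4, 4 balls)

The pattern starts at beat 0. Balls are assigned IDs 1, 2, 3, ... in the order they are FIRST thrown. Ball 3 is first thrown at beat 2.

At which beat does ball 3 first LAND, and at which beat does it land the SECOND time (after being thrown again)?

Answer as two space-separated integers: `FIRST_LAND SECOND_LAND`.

Beat 0 (L): throw ball1 h=5 -> lands@5:R; in-air after throw: [b1@5:R]
Beat 1 (R): throw ball2 h=5 -> lands@6:L; in-air after throw: [b1@5:R b2@6:L]
Beat 2 (L): throw ball3 h=2 -> lands@4:L; in-air after throw: [b3@4:L b1@5:R b2@6:L]
Beat 3 (R): throw ball4 h=4 -> lands@7:R; in-air after throw: [b3@4:L b1@5:R b2@6:L b4@7:R]
Beat 4 (L): throw ball3 h=5 -> lands@9:R; in-air after throw: [b1@5:R b2@6:L b4@7:R b3@9:R]
Beat 5 (R): throw ball1 h=5 -> lands@10:L; in-air after throw: [b2@6:L b4@7:R b3@9:R b1@10:L]
Beat 6 (L): throw ball2 h=2 -> lands@8:L; in-air after throw: [b4@7:R b2@8:L b3@9:R b1@10:L]
Beat 7 (R): throw ball4 h=4 -> lands@11:R; in-air after throw: [b2@8:L b3@9:R b1@10:L b4@11:R]
Beat 8 (L): throw ball2 h=5 -> lands@13:R; in-air after throw: [b3@9:R b1@10:L b4@11:R b2@13:R]
Beat 9 (R): throw ball3 h=5 -> lands@14:L; in-air after throw: [b1@10:L b4@11:R b2@13:R b3@14:L]
Ball 3: thrown@2 h=2 -> first land @4; rethrown@4 h=5 -> second land @9

Answer: 4 9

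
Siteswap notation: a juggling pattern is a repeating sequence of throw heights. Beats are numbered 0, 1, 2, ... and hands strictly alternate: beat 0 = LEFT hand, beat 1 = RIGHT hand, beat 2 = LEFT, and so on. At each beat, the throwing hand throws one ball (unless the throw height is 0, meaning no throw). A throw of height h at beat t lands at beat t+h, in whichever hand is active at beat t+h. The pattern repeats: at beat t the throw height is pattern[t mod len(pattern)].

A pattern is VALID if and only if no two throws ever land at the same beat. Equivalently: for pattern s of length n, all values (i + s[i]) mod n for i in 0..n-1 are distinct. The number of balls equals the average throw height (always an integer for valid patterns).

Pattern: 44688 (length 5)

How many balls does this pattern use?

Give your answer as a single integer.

Answer: 6

Derivation:
Pattern = [4, 4, 6, 8, 8], length n = 5
  position 0: throw height = 4, running sum = 4
  position 1: throw height = 4, running sum = 8
  position 2: throw height = 6, running sum = 14
  position 3: throw height = 8, running sum = 22
  position 4: throw height = 8, running sum = 30
Total sum = 30; balls = sum / n = 30 / 5 = 6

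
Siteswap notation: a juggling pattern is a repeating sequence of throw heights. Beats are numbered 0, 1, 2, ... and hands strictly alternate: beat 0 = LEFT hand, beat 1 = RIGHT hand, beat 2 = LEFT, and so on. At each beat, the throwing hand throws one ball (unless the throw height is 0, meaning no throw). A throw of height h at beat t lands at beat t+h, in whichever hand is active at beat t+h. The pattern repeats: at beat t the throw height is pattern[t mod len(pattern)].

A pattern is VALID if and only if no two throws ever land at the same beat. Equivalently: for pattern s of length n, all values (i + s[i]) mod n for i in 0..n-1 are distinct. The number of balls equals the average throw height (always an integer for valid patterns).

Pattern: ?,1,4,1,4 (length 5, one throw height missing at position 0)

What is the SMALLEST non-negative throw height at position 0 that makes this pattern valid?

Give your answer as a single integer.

Answer: 0

Derivation:
i=0: s[i]=? (unknown)
i=1: (1 + 1) mod 5 = 2
i=2: (2 + 4) mod 5 = 1
i=3: (3 + 1) mod 5 = 4
i=4: (4 + 4) mod 5 = 3
Known residues: [1, 2, 3, 4]; need a permutation of 0..4, so missing residue r = 0
Need (0 + s) mod 5 = 0; smallest s = (0 - 0) mod 5 = 0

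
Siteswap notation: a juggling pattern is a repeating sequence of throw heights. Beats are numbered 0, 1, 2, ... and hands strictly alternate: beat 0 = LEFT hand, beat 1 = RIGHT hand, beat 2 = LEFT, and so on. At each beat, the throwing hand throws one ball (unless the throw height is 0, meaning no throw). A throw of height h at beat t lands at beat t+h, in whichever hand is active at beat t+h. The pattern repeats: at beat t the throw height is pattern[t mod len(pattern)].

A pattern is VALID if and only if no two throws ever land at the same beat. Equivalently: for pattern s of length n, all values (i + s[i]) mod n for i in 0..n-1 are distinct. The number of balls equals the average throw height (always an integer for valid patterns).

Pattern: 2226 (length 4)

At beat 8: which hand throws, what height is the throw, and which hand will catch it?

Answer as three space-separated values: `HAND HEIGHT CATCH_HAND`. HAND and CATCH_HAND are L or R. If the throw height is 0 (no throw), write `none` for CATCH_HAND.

Answer: L 2 L

Derivation:
Beat 8: 8 mod 2 = 0, so hand = L
Throw height = pattern[8 mod 4] = pattern[0] = 2
Lands at beat 8+2=10, 10 mod 2 = 0, so catch hand = L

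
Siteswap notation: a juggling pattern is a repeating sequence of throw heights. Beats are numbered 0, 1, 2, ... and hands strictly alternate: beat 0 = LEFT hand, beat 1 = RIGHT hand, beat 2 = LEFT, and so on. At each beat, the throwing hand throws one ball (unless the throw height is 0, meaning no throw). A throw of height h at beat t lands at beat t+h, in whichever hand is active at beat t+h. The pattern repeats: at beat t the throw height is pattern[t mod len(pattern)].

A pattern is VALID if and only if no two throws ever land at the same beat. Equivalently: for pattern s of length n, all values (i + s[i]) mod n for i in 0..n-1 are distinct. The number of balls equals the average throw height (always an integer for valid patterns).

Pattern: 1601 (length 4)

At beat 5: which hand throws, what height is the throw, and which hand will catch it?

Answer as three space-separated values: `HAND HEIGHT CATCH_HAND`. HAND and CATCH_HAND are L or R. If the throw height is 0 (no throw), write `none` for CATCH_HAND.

Answer: R 6 R

Derivation:
Beat 5: 5 mod 2 = 1, so hand = R
Throw height = pattern[5 mod 4] = pattern[1] = 6
Lands at beat 5+6=11, 11 mod 2 = 1, so catch hand = R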